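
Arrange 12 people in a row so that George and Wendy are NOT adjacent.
Total - adjacent = 12! - (12-1)!×2 = 479001600 - 79833600 = 399168000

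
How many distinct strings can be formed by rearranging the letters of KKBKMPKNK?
9! / (1! × 1! × 1! × 5! × 1!) = 3024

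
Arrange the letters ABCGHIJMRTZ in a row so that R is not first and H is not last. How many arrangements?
By inclusion-exclusion: 11! - 2×(11-1)! + (11-2)! = 39916800 - 7257600 + 362880 = 33022080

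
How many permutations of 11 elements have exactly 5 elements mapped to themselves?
Choose the 5 fixed points C(11,5) = 462, derange the rest: !6 = Σ_{j=0}^{6} (-1)^j·6!/j! = 720 - 720 + 360 - 120 + 30 - 6 + 1 = 265. Product = 462 × 265 = 122430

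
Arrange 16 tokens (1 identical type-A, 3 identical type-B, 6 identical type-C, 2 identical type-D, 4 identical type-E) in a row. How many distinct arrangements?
16! / (1! × 3! × 6! × 2! × 4!) = 100900800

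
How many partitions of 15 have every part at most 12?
Let r_j(i) = number of partitions of i into parts ≤ j, for i = 0..15. r_1(i) = 1 for all i; r_j(i) = r_{j-1}(i) + r_j(i-j). Rows j = 2..12: ≤2: 1 1 2 2 3 3 4 4 5 5 6 6 7 7 8 8; ≤3: 1 1 2 3 4 5 7 8 10 12 14 16 19 21 24 27; ≤4: 1 1 2 3 5 6 9 11 15 18 23 27 34 39 47 54; ≤5: 1 1 2 3 5 7 10 13 18 23 30 37 47 57 70 84; ≤6: 1 1 2 3 5 7 11 14 20 26 35 44 58 71 90 110; ≤7: 1 1 2 3 5 7 11 15 21 28 38 49 65 82 105 131; ≤8: 1 1 2 3 5 7 11 15 22 29 40 52 70 89 116 146; ≤9: 1 1 2 3 5 7 11 15 22 30 41 54 73 94 123 157; ≤10: 1 1 2 3 5 7 11 15 22 30 42 55 75 97 128 164; ≤11: 1 1 2 3 5 7 11 15 22 30 42 56 76 99 131 169; ≤12: 1 1 2 3 5 7 11 15 22 30 42 56 77 100 133 172. r_12(15) = 172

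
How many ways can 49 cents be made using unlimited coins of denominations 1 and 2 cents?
Coefficient of x^49 in 1/(1-x^1) · 1/(1-x^2). Use j coins of 2 for j = 0..⌊49/2⌋ = 24, the rest in 1s: 24 + 1 = 25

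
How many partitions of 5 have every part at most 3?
Let r_j(i) = number of partitions of i into parts ≤ j, for i = 0..5. r_1(i) = 1 for all i; r_j(i) = r_{j-1}(i) + r_j(i-j). Rows j = 2..3: ≤2: 1 1 2 2 3 3; ≤3: 1 1 2 3 4 5. r_3(5) = 5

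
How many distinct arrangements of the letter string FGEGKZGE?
8! / (3! × 1! × 1! × 2! × 1!) = 3360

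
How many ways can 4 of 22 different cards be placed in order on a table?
P(22,4) = 22!/(22-4)! = 175560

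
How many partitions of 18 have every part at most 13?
Let r_j(i) = number of partitions of i into parts ≤ j, for i = 0..18. r_1(i) = 1 for all i; r_j(i) = r_{j-1}(i) + r_j(i-j). Rows j = 2..13: ≤2: 1 1 2 2 3 3 4 4 5 5 6 6 7 7 8 8 9 9 10; ≤3: 1 1 2 3 4 5 7 8 10 12 14 16 19 21 24 27 30 33 37; ≤4: 1 1 2 3 5 6 9 11 15 18 23 27 34 39 47 54 64 72 84; ≤5: 1 1 2 3 5 7 10 13 18 23 30 37 47 57 70 84 101 119 141; ≤6: 1 1 2 3 5 7 11 14 20 26 35 44 58 71 90 110 136 163 199; ≤7: 1 1 2 3 5 7 11 15 21 28 38 49 65 82 105 131 164 201 248; ≤8: 1 1 2 3 5 7 11 15 22 29 40 52 70 89 116 146 186 230 288; ≤9: 1 1 2 3 5 7 11 15 22 30 41 54 73 94 123 157 201 252 318; ≤10: 1 1 2 3 5 7 11 15 22 30 42 55 75 97 128 164 212 267 340; ≤11: 1 1 2 3 5 7 11 15 22 30 42 56 76 99 131 169 219 278 355; ≤12: 1 1 2 3 5 7 11 15 22 30 42 56 77 100 133 172 224 285 366; ≤13: 1 1 2 3 5 7 11 15 22 30 42 56 77 101 134 174 227 290 373. r_13(18) = 373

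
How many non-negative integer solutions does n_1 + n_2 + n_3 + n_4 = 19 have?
C(19+4-1, 4-1) = C(22, 3) = 1540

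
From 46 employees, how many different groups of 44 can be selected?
C(46,44) = 46!/(44!×2!) = 1035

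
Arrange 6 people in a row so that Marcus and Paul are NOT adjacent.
Total - adjacent = 6! - (6-1)!×2 = 720 - 240 = 480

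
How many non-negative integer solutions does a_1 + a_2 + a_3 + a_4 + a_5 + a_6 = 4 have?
C(4+6-1, 6-1) = C(9, 5) = 126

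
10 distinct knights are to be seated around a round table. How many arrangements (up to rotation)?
Circular: fix one position, arrange the rest. (10-1)! = 362880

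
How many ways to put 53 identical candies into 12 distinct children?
C(53+12-1, 12-1) = C(64, 11) = 743595781824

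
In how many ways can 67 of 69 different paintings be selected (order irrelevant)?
C(69,67) = 69!/(67!×2!) = 2346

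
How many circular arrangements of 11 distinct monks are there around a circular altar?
Circular: fix one position, arrange the rest. (11-1)! = 3628800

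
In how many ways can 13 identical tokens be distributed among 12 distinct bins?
C(13+12-1, 12-1) = C(24, 11) = 2496144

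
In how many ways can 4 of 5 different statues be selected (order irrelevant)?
C(5,4) = 5!/(4!×1!) = 5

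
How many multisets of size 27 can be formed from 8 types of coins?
C(27+8-1, 8-1) = C(34, 7) = 5379616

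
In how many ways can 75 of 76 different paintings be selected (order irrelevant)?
C(76,75) = 76!/(75!×1!) = 76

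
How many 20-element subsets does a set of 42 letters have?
C(42,20) = 42!/(20!×22!) = 513791607420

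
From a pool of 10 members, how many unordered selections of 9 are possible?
C(10,9) = 10!/(9!×1!) = 10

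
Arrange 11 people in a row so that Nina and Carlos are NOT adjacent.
Total - adjacent = 11! - (11-1)!×2 = 39916800 - 7257600 = 32659200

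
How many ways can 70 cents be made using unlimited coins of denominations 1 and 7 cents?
Coefficient of x^70 in 1/(1-x^1) · 1/(1-x^7). Use j coins of 7 for j = 0..⌊70/7⌋ = 10, the rest in 1s: 10 + 1 = 11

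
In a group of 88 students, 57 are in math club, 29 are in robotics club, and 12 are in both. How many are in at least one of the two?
|A∪B| = |A| + |B| - |A∩B| = 57 + 29 - 12 = 74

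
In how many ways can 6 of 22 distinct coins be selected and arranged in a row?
P(22,6) = 22!/(22-6)! = 53721360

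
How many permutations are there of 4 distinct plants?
4! = 24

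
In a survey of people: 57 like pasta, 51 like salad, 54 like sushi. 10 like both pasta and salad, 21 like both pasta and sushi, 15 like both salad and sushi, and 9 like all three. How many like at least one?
|A∪B∪C| = 57+51+54-10-21-15+9 = 125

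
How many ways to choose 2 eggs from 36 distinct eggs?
C(36,2) = 36!/(2!×34!) = 630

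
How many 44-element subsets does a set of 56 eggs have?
C(56,44) = 56!/(44!×12!) = 558383307300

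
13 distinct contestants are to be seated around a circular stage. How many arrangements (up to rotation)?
Circular: fix one position, arrange the rest. (13-1)! = 479001600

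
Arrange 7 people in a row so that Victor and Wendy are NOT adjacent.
Total - adjacent = 7! - (7-1)!×2 = 5040 - 1440 = 3600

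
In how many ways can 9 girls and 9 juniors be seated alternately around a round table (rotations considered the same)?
Fix one of the girls: (9-1)! ways for the remaining girls, × 9! ways for the juniors = 40320 × 362880 = 14631321600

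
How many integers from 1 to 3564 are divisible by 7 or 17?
⌊3564/7⌋ + ⌊3564/17⌋ - ⌊3564/119⌋ = 509 + 209 - 29 = 689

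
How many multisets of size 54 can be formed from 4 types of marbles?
C(54+4-1, 4-1) = C(57, 3) = 29260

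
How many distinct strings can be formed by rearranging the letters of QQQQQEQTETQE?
12! / (2! × 7! × 3!) = 7920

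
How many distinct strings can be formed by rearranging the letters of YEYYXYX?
7! / (4! × 2! × 1!) = 105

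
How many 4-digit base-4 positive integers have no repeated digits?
First digit: 3 choices (nonzero). Then descending: 3 × 3 × 2 × 1 = 18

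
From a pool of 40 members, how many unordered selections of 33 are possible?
C(40,33) = 40!/(33!×7!) = 18643560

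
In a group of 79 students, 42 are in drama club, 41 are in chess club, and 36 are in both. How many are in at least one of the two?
|A∪B| = |A| + |B| - |A∩B| = 42 + 41 - 36 = 47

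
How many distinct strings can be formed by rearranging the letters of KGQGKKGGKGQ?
11! / (2! × 5! × 4!) = 6930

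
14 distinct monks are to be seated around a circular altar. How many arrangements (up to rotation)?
Circular: fix one position, arrange the rest. (14-1)! = 6227020800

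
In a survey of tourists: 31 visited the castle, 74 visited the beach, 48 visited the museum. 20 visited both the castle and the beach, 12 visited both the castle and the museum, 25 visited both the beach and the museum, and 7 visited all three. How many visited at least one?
|A∪B∪C| = 31+74+48-20-12-25+7 = 103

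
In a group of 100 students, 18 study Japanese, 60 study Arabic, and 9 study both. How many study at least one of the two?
|A∪B| = |A| + |B| - |A∩B| = 18 + 60 - 9 = 69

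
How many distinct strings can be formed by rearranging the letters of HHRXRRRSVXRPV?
13! / (1! × 1! × 2! × 2! × 2! × 5!) = 6486480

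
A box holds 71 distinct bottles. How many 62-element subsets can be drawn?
C(71,62) = 71!/(62!×9!) = 74473879480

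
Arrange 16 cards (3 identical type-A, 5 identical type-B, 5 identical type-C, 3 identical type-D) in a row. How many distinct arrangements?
16! / (3! × 5! × 5! × 3!) = 40360320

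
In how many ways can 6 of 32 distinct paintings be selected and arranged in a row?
P(32,6) = 32!/(32-6)! = 652458240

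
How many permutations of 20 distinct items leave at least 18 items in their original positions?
Exactly j fixed points: C(20,j)·!(20-j); sum over j ≥ 18 (derangement numbers via !m = (m-1)·(!(m-1) + !(m-2)): !0..!2 = 1, 0, 1). Σ_{j=18}^{20} C(20,j)·!(20-j) = C(20,18)·!2 + C(20,19)·!1 + C(20,20)·!0 = 190·1 + 20·0 + 1·1 = 191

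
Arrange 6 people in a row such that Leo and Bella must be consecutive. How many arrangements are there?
Treat the 2 as one block: (6-2+1)! × 2! = 120 × 2 = 240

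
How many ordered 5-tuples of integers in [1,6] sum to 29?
Coefficient of x^29 in (x + x² + ... + x^6)^5. By inclusion-exclusion on dice exceeding 6: Σ_j (-1)^j C(5,j)·C(29-1-6j, 4) = C(5,0)·C(28,4) - C(5,1)·C(22,4) + C(5,2)·C(16,4) - C(5,3)·C(10,4) + C(5,4)·C(4,4) = 1·20475 - 5·7315 + 10·1820 - 10·210 + 5·1 = 5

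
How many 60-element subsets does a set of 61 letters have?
C(61,60) = 61!/(60!×1!) = 61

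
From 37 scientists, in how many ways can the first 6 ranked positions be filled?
P(37,6) = 37!/(37-6)! = 1673844480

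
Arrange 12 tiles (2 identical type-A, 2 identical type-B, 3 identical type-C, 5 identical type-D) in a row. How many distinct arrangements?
12! / (2! × 2! × 3! × 5!) = 166320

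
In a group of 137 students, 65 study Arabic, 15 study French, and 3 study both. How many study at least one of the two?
|A∪B| = |A| + |B| - |A∩B| = 65 + 15 - 3 = 77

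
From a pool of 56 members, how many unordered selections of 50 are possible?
C(56,50) = 56!/(50!×6!) = 32468436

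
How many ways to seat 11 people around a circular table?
Circular: fix one position, arrange the rest. (11-1)! = 3628800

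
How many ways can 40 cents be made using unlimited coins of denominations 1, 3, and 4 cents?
Coefficient of x^40 in 1/(1-x^1) · 1/(1-x^3) · 1/(1-x^4). Case on j = number of 4-cent coins (j = 0..10); remainder r = 40 - 4j is made from {1,3} in ⌊r/3⌋+1 ways. r = 40, 36, 32, 28, 24, 20, 16, 12, 8, 4, 0 → 14 + 13 + 11 + 10 + 9 + 7 + 6 + 5 + 3 + 2 + 1 = 81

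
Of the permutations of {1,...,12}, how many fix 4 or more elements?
Exactly j fixed points: C(12,j)·!(12-j); sum over j ≥ 4 (derangement numbers via !m = (m-1)·(!(m-1) + !(m-2)): !0..!8 = 1, 0, 1, 2, 9, 44, 265, 1854, 14833). Σ_{j=4}^{12} C(12,j)·!(12-j) = C(12,4)·!8 + C(12,5)·!7 + C(12,6)·!6 + C(12,7)·!5 + C(12,8)·!4 + C(12,9)·!3 + C(12,10)·!2 + C(12,11)·!1 + C(12,12)·!0 = 495·14833 + 792·1854 + 924·265 + 792·44 + 495·9 + 220·2 + 66·1 + 12·0 + 1·1 = 9095373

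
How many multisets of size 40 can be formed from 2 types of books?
C(40+2-1, 2-1) = C(41, 1) = 41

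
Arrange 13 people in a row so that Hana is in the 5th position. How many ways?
Fix one position: (13-1)! = 479001600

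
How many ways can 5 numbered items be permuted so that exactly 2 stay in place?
Choose the 2 fixed points C(5,2) = 10, derange the rest: !3 = Σ_{j=0}^{3} (-1)^j·3!/j! = 6 - 6 + 3 - 1 = 2. Product = 10 × 2 = 20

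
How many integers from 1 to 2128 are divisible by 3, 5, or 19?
⌊2128/3⌋+⌊2128/5⌋+⌊2128/19⌋ - ⌊2128/15⌋-⌊2128/57⌋-⌊2128/95⌋ + ⌊2128/285⌋ = 709+425+112 - 141-37-22 + 7 = 1053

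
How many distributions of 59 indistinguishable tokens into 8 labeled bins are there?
C(59+8-1, 8-1) = C(66, 7) = 778789440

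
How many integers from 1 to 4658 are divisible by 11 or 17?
⌊4658/11⌋ + ⌊4658/17⌋ - ⌊4658/187⌋ = 423 + 274 - 24 = 673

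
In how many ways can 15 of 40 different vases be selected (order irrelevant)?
C(40,15) = 40!/(15!×25!) = 40225345056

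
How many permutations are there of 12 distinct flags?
12! = 479001600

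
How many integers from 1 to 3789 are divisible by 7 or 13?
⌊3789/7⌋ + ⌊3789/13⌋ - ⌊3789/91⌋ = 541 + 291 - 41 = 791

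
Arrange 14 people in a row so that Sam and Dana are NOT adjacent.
Total - adjacent = 14! - (14-1)!×2 = 87178291200 - 12454041600 = 74724249600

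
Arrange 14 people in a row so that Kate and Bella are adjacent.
Treat as block: (14-1)! × 2! = 6227020800 × 2 = 12454041600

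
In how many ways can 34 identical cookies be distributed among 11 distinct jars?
C(34+11-1, 11-1) = C(44, 10) = 2481256778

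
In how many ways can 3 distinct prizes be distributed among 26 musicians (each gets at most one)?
P(26,3) = 26!/(26-3)! = 15600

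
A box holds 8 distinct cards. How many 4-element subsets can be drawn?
C(8,4) = 8!/(4!×4!) = 70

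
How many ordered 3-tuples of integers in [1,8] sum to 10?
Coefficient of x^10 in (x + x² + ... + x^8)^3. By inclusion-exclusion on dice exceeding 8: Σ_j (-1)^j C(3,j)·C(10-1-8j, 2) = C(3,0)·C(9,2) = 1·36 = 36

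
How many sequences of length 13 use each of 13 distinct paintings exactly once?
13! = 6227020800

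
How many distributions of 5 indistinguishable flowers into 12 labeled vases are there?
C(5+12-1, 12-1) = C(16, 11) = 4368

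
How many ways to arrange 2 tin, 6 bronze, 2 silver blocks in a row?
10! / (2! × 6! × 2!) = 1260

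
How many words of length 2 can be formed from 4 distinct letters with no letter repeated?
P(4,2) = 4!/(4-2)! = 12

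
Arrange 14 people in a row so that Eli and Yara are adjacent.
Treat as block: (14-1)! × 2! = 6227020800 × 2 = 12454041600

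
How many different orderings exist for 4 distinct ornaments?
4! = 24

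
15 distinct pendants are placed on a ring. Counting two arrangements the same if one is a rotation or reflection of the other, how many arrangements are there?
(15-1)!/2 = 87178291200/2 = 43589145600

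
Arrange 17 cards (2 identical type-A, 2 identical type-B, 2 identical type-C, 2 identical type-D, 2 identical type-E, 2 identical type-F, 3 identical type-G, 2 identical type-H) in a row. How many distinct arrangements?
17! / (2! × 2! × 2! × 2! × 2! × 2! × 3! × 2!) = 463134672000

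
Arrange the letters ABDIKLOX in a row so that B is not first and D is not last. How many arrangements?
By inclusion-exclusion: 8! - 2×(8-1)! + (8-2)! = 40320 - 10080 + 720 = 30960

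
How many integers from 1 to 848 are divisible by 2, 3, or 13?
⌊848/2⌋+⌊848/3⌋+⌊848/13⌋ - ⌊848/6⌋-⌊848/26⌋-⌊848/39⌋ + ⌊848/78⌋ = 424+282+65 - 141-32-21 + 10 = 587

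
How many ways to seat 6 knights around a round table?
Circular: fix one position, arrange the rest. (6-1)! = 120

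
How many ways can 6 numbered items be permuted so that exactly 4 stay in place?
Choose the 4 fixed points C(6,4) = 15, derange the rest: !2 = Σ_{j=0}^{2} (-1)^j·2!/j! = 2 - 2 + 1 = 1. Product = 15 × 1 = 15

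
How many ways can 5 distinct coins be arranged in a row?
5! = 120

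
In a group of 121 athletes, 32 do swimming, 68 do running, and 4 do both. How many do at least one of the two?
|A∪B| = |A| + |B| - |A∩B| = 32 + 68 - 4 = 96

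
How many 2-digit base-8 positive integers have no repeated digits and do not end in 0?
Last digit: 7 nonzero choices. First digit: 6 (nonzero, ≠last). Middle 0: P(6,0) = 1. Total = 42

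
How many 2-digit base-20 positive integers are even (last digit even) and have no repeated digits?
Last∈{0,2,4,6,8,10,12,14,16,18}. Last=0: 19. Last nonzero: 9×18×P(18,0) = 162. Total = 181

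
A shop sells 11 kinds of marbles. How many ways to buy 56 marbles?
C(56+11-1, 11-1) = C(66, 10) = 210980549208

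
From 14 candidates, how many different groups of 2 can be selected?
C(14,2) = 14!/(2!×12!) = 91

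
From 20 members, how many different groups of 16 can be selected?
C(20,16) = 20!/(16!×4!) = 4845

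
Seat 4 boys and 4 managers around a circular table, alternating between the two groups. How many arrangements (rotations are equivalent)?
Fix one of the boys: (4-1)! ways for the remaining boys, × 4! ways for the managers = 6 × 24 = 144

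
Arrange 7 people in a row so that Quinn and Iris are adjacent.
Treat as block: (7-1)! × 2! = 720 × 2 = 1440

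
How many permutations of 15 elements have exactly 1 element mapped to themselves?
Choose the 1 fixed point C(15,1) = 15, derange the rest: !14 = Σ_{j=0}^{14} (-1)^j·14!/j! = 87178291200 - 87178291200 + 43589145600 - 14529715200 + 3632428800 - 726485760 + 121080960 - 17297280 + 2162160 - 240240 + 24024 - 2184 + 182 - 14 + 1 = 32071101049. Product = 15 × 32071101049 = 481066515735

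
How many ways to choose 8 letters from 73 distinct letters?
C(73,8) = 73!/(8!×65!) = 13442126049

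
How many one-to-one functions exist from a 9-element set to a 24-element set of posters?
P(24,9) = 24!/(24-9)! = 474467051520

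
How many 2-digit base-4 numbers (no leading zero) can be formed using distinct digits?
First digit: 3 choices (nonzero). Then descending: 3 × 3 = 9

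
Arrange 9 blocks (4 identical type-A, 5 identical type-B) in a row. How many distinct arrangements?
9! / (4! × 5!) = 126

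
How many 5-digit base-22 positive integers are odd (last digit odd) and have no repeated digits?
Last∈{1,3,5,7,9,11,13,15,17,19,21}. Last=0: 0. Last nonzero: 11×20×P(20,3) = 1504800. Total = 1504800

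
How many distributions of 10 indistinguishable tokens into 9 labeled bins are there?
C(10+9-1, 9-1) = C(18, 8) = 43758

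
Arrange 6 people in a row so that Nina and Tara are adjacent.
Treat as block: (6-1)! × 2! = 120 × 2 = 240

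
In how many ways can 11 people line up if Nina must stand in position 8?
Fix one position: (11-1)! = 3628800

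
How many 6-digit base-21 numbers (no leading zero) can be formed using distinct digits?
First digit: 20 choices (nonzero). Then descending: 20 × 20 × 19 × 18 × 17 × 16 = 37209600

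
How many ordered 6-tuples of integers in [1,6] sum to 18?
Coefficient of x^18 in (x + x² + ... + x^6)^6. By inclusion-exclusion on dice exceeding 6: Σ_j (-1)^j C(6,j)·C(18-1-6j, 5) = C(6,0)·C(17,5) - C(6,1)·C(11,5) + C(6,2)·C(5,5) = 1·6188 - 6·462 + 15·1 = 3431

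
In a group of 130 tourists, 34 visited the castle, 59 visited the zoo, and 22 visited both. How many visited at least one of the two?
|A∪B| = |A| + |B| - |A∩B| = 34 + 59 - 22 = 71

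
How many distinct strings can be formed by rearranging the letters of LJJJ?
4! / (1! × 3!) = 4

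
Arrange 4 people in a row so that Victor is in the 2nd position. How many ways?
Fix one position: (4-1)! = 6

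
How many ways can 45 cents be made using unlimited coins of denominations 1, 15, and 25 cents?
Coefficient of x^45 in 1/(1-x^1) · 1/(1-x^15) · 1/(1-x^25). Case on j = number of 25-cent coins (j = 0..1); remainder r = 45 - 25j is made from {1,15} in ⌊r/15⌋+1 ways. r = 45, 20 → 4 + 2 = 6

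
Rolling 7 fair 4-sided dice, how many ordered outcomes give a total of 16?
Coefficient of x^16 in (x + x² + ... + x^4)^7. By inclusion-exclusion on dice exceeding 4: Σ_j (-1)^j C(7,j)·C(16-1-4j, 6) = C(7,0)·C(15,6) - C(7,1)·C(11,6) + C(7,2)·C(7,6) = 1·5005 - 7·462 + 21·7 = 1918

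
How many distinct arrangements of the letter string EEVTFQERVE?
10! / (1! × 1! × 1! × 2! × 1! × 4!) = 75600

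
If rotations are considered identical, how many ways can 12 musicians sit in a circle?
Circular: fix one position, arrange the rest. (12-1)! = 39916800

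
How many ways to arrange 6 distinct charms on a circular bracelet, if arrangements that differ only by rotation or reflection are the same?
(6-1)!/2 = 120/2 = 60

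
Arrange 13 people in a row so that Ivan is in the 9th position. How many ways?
Fix one position: (13-1)! = 479001600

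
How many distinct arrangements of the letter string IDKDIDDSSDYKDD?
14! / (7! × 1! × 2! × 2! × 2!) = 2162160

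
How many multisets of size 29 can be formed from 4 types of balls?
C(29+4-1, 4-1) = C(32, 3) = 4960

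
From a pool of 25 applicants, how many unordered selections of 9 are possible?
C(25,9) = 25!/(9!×16!) = 2042975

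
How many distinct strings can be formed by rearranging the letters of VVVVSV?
6! / (5! × 1!) = 6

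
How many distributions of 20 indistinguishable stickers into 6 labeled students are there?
C(20+6-1, 6-1) = C(25, 5) = 53130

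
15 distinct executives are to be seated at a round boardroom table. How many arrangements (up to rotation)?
Circular: fix one position, arrange the rest. (15-1)! = 87178291200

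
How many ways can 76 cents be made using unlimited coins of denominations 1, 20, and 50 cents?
Coefficient of x^76 in 1/(1-x^1) · 1/(1-x^20) · 1/(1-x^50). Case on j = number of 50-cent coins (j = 0..1); remainder r = 76 - 50j is made from {1,20} in ⌊r/20⌋+1 ways. r = 76, 26 → 4 + 2 = 6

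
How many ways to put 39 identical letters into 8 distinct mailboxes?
C(39+8-1, 8-1) = C(46, 7) = 53524680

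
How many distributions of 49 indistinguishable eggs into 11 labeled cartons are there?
C(49+11-1, 11-1) = C(59, 10) = 62828356305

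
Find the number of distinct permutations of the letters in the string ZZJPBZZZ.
8! / (1! × 5! × 1! × 1!) = 336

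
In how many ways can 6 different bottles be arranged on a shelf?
6! = 720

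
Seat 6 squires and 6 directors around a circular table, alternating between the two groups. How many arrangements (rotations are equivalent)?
Fix one of the squires: (6-1)! ways for the remaining squires, × 6! ways for the directors = 120 × 720 = 86400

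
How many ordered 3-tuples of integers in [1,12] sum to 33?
Coefficient of x^33 in (x + x² + ... + x^12)^3. By inclusion-exclusion on dice exceeding 12: Σ_j (-1)^j C(3,j)·C(33-1-12j, 2) = C(3,0)·C(32,2) - C(3,1)·C(20,2) + C(3,2)·C(8,2) = 1·496 - 3·190 + 3·28 = 10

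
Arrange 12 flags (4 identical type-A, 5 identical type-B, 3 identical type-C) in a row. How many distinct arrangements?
12! / (4! × 5! × 3!) = 27720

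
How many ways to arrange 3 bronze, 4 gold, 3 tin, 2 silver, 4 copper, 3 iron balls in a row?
19! / (3! × 4! × 3! × 2! × 4! × 3!) = 488864376000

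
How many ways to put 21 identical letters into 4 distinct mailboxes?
C(21+4-1, 4-1) = C(24, 3) = 2024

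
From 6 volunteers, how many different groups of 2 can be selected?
C(6,2) = 6!/(2!×4!) = 15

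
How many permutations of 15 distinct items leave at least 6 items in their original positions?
Exactly j fixed points: C(15,j)·!(15-j); sum over j ≥ 6 (derangement numbers via !m = (m-1)·(!(m-1) + !(m-2)): !0..!9 = 1, 0, 1, 2, 9, 44, 265, 1854, 14833, 133496). Σ_{j=6}^{15} C(15,j)·!(15-j) = C(15,6)·!9 + C(15,7)·!8 + C(15,8)·!7 + C(15,9)·!6 + C(15,10)·!5 + C(15,11)·!4 + C(15,12)·!3 + C(15,13)·!2 + C(15,14)·!1 + C(15,15)·!0 = 5005·133496 + 6435·14833 + 6435·1854 + 5005·265 + 3003·44 + 1365·9 + 455·2 + 105·1 + 15·0 + 1·1 = 777000083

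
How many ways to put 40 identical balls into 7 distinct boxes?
C(40+7-1, 7-1) = C(46, 6) = 9366819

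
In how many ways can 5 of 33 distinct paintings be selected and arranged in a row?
P(33,5) = 33!/(33-5)! = 28480320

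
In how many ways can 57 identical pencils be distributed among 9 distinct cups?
C(57+9-1, 9-1) = C(65, 8) = 5047381560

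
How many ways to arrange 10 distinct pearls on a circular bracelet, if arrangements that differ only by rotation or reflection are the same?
(10-1)!/2 = 362880/2 = 181440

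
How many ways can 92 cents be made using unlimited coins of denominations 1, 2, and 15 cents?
Coefficient of x^92 in 1/(1-x^1) · 1/(1-x^2) · 1/(1-x^15). Case on j = number of 15-cent coins (j = 0..6); remainder r = 92 - 15j is made from {1,2} in ⌊r/2⌋+1 ways. r = 92, 77, 62, 47, 32, 17, 2 → 47 + 39 + 32 + 24 + 17 + 9 + 2 = 170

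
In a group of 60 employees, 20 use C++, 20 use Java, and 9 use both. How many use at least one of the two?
|A∪B| = |A| + |B| - |A∩B| = 20 + 20 - 9 = 31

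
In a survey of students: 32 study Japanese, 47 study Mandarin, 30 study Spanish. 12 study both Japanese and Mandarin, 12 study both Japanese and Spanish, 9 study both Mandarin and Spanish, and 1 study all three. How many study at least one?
|A∪B∪C| = 32+47+30-12-12-9+1 = 77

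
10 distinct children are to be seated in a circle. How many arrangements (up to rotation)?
Circular: fix one position, arrange the rest. (10-1)! = 362880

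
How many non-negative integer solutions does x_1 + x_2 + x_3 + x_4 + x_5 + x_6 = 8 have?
C(8+6-1, 6-1) = C(13, 5) = 1287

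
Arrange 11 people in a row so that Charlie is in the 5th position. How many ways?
Fix one position: (11-1)! = 3628800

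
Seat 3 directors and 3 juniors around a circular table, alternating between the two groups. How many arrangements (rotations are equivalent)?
Fix one of the directors: (3-1)! ways for the remaining directors, × 3! ways for the juniors = 2 × 6 = 12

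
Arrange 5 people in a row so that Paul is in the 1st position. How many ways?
Fix one position: (5-1)! = 24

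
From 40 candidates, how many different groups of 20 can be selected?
C(40,20) = 40!/(20!×20!) = 137846528820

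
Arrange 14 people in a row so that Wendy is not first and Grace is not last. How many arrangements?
By inclusion-exclusion: 14! - 2×(14-1)! + (14-2)! = 87178291200 - 12454041600 + 479001600 = 75203251200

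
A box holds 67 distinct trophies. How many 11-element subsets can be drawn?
C(67,11) = 67!/(11!×56!) = 1285063345176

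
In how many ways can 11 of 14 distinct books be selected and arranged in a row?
P(14,11) = 14!/(14-11)! = 14529715200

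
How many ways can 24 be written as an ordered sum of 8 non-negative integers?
C(24+8-1, 8-1) = C(31, 7) = 2629575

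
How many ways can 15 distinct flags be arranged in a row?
15! = 1307674368000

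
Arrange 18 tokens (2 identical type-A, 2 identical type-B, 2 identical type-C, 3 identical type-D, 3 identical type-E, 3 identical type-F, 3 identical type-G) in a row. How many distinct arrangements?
18! / (2! × 2! × 2! × 3! × 3! × 3! × 3!) = 617512896000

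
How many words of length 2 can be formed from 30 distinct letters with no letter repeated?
P(30,2) = 30!/(30-2)! = 870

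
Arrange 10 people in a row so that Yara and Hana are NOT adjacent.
Total - adjacent = 10! - (10-1)!×2 = 3628800 - 725760 = 2903040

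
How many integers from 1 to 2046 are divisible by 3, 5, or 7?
⌊2046/3⌋+⌊2046/5⌋+⌊2046/7⌋ - ⌊2046/15⌋-⌊2046/21⌋-⌊2046/35⌋ + ⌊2046/105⌋ = 682+409+292 - 136-97-58 + 19 = 1111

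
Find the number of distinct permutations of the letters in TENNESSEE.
9! / (1! × 4! × 2! × 2!) = 3780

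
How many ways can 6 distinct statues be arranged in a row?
6! = 720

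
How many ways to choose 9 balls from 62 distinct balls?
C(62,9) = 62!/(9!×53!) = 20286591270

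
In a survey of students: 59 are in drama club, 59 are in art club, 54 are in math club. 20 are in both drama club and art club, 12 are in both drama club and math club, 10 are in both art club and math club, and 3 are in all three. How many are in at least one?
|A∪B∪C| = 59+59+54-20-12-10+3 = 133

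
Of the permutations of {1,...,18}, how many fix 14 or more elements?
Exactly j fixed points: C(18,j)·!(18-j); sum over j ≥ 14 (derangement numbers via !m = (m-1)·(!(m-1) + !(m-2)): !0..!4 = 1, 0, 1, 2, 9). Σ_{j=14}^{18} C(18,j)·!(18-j) = C(18,14)·!4 + C(18,15)·!3 + C(18,16)·!2 + C(18,17)·!1 + C(18,18)·!0 = 3060·9 + 816·2 + 153·1 + 18·0 + 1·1 = 29326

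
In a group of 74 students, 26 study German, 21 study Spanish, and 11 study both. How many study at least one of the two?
|A∪B| = |A| + |B| - |A∩B| = 26 + 21 - 11 = 36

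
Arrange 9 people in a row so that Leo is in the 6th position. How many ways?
Fix one position: (9-1)! = 40320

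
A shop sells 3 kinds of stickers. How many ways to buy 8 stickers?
C(8+3-1, 3-1) = C(10, 2) = 45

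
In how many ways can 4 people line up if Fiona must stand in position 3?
Fix one position: (4-1)! = 6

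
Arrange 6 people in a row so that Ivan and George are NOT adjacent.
Total - adjacent = 6! - (6-1)!×2 = 720 - 240 = 480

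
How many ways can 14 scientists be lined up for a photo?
14! = 87178291200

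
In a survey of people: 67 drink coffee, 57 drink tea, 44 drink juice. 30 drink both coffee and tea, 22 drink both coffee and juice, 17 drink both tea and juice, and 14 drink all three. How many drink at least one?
|A∪B∪C| = 67+57+44-30-22-17+14 = 113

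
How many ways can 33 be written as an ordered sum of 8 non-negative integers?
C(33+8-1, 8-1) = C(40, 7) = 18643560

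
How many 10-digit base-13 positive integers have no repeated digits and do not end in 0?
Last digit: 12 nonzero choices. First digit: 11 (nonzero, ≠last). Middle 8: P(11,8) = 6652800. Total = 878169600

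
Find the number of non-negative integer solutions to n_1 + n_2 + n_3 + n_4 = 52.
C(52+4-1, 4-1) = C(55, 3) = 26235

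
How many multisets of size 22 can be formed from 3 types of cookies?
C(22+3-1, 3-1) = C(24, 2) = 276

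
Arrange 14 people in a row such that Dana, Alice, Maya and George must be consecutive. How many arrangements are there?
Treat the 4 as one block: (14-4+1)! × 4! = 39916800 × 24 = 958003200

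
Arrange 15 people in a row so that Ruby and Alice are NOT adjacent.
Total - adjacent = 15! - (15-1)!×2 = 1307674368000 - 174356582400 = 1133317785600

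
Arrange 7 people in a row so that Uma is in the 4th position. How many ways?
Fix one position: (7-1)! = 720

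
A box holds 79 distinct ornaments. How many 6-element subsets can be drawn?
C(79,6) = 79!/(6!×73!) = 277962685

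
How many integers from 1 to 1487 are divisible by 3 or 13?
⌊1487/3⌋ + ⌊1487/13⌋ - ⌊1487/39⌋ = 495 + 114 - 38 = 571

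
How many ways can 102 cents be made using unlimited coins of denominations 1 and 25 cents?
Coefficient of x^102 in 1/(1-x^1) · 1/(1-x^25). Use j coins of 25 for j = 0..⌊102/25⌋ = 4, the rest in 1s: 4 + 1 = 5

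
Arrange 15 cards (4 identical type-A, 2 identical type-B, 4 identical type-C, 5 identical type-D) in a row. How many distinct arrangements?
15! / (4! × 2! × 4! × 5!) = 9459450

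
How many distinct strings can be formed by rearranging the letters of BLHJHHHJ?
8! / (1! × 1! × 2! × 4!) = 840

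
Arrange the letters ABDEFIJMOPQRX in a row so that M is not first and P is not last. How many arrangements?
By inclusion-exclusion: 13! - 2×(13-1)! + (13-2)! = 6227020800 - 958003200 + 39916800 = 5308934400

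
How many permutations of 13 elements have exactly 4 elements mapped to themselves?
Choose the 4 fixed points C(13,4) = 715, derange the rest: !9 = Σ_{j=0}^{9} (-1)^j·9!/j! = 362880 - 362880 + 181440 - 60480 + 15120 - 3024 + 504 - 72 + 9 - 1 = 133496. Product = 715 × 133496 = 95449640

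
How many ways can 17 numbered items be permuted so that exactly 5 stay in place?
Choose the 5 fixed points C(17,5) = 6188, derange the rest: !12 = Σ_{j=0}^{12} (-1)^j·12!/j! = 479001600 - 479001600 + 239500800 - 79833600 + 19958400 - 3991680 + 665280 - 95040 + 11880 - 1320 + 132 - 12 + 1 = 176214841. Product = 6188 × 176214841 = 1090417436108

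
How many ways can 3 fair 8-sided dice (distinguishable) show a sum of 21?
Coefficient of x^21 in (x + x² + ... + x^8)^3. By inclusion-exclusion on dice exceeding 8: Σ_j (-1)^j C(3,j)·C(21-1-8j, 2) = C(3,0)·C(20,2) - C(3,1)·C(12,2) + C(3,2)·C(4,2) = 1·190 - 3·66 + 3·6 = 10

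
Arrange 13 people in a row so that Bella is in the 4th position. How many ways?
Fix one position: (13-1)! = 479001600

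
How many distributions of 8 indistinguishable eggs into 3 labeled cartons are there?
C(8+3-1, 3-1) = C(10, 2) = 45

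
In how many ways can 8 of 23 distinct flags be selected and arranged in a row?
P(23,8) = 23!/(23-8)! = 19769460480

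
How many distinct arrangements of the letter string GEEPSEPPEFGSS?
13! / (1! × 3! × 3! × 2! × 4!) = 3603600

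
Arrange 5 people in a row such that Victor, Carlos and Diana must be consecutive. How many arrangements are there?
Treat the 3 as one block: (5-3+1)! × 3! = 6 × 6 = 36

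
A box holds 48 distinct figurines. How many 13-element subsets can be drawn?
C(48,13) = 48!/(13!×35!) = 192928249296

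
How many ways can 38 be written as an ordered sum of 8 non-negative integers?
C(38+8-1, 8-1) = C(45, 7) = 45379620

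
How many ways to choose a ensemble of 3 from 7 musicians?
C(7,3) = 7!/(3!×4!) = 35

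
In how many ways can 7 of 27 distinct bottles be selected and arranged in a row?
P(27,7) = 27!/(27-7)! = 4475671200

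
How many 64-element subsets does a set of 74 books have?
C(74,64) = 74!/(64!×10!) = 718406958841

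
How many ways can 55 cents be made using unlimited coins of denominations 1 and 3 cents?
Coefficient of x^55 in 1/(1-x^1) · 1/(1-x^3). Use j coins of 3 for j = 0..⌊55/3⌋ = 18, the rest in 1s: 18 + 1 = 19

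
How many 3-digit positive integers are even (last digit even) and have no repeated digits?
Last∈{0,2,4,6,8}. Last=0: 72. Last nonzero: 4×8×P(8,1) = 256. Total = 328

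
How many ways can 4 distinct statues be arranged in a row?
4! = 24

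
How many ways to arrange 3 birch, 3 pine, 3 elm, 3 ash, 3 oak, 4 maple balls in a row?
19! / (3! × 3! × 3! × 3! × 3! × 4!) = 651819168000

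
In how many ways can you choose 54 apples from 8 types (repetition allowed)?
C(54+8-1, 8-1) = C(61, 7) = 436270780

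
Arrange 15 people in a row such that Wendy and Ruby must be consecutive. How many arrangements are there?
Treat the 2 as one block: (15-2+1)! × 2! = 87178291200 × 2 = 174356582400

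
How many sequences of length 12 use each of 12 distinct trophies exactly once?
12! = 479001600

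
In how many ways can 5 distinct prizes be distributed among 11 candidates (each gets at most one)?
P(11,5) = 11!/(11-5)! = 55440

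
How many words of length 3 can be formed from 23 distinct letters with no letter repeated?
P(23,3) = 23!/(23-3)! = 10626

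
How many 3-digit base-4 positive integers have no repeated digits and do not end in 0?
Last digit: 3 nonzero choices. First digit: 2 (nonzero, ≠last). Middle 1: P(2,1) = 2. Total = 12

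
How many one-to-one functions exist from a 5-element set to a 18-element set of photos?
P(18,5) = 18!/(18-5)! = 1028160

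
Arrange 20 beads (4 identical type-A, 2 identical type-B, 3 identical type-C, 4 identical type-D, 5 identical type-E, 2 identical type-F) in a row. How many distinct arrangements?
20! / (4! × 2! × 3! × 4! × 5! × 2!) = 1466593128000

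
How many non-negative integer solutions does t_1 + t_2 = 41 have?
C(41+2-1, 2-1) = C(42, 1) = 42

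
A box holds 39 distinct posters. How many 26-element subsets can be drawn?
C(39,26) = 39!/(26!×13!) = 8122425444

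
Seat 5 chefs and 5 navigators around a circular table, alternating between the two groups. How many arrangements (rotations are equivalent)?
Fix one of the chefs: (5-1)! ways for the remaining chefs, × 5! ways for the navigators = 24 × 120 = 2880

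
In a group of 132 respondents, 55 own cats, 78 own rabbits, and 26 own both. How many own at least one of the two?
|A∪B| = |A| + |B| - |A∩B| = 55 + 78 - 26 = 107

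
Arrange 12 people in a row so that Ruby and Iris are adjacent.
Treat as block: (12-1)! × 2! = 39916800 × 2 = 79833600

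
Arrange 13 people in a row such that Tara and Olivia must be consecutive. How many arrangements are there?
Treat the 2 as one block: (13-2+1)! × 2! = 479001600 × 2 = 958003200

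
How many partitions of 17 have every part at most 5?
Let r_j(i) = number of partitions of i into parts ≤ j, for i = 0..17. r_1(i) = 1 for all i; r_j(i) = r_{j-1}(i) + r_j(i-j). Rows j = 2..5: ≤2: 1 1 2 2 3 3 4 4 5 5 6 6 7 7 8 8 9 9; ≤3: 1 1 2 3 4 5 7 8 10 12 14 16 19 21 24 27 30 33; ≤4: 1 1 2 3 5 6 9 11 15 18 23 27 34 39 47 54 64 72; ≤5: 1 1 2 3 5 7 10 13 18 23 30 37 47 57 70 84 101 119. r_5(17) = 119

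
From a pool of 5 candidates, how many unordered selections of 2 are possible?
C(5,2) = 5!/(2!×3!) = 10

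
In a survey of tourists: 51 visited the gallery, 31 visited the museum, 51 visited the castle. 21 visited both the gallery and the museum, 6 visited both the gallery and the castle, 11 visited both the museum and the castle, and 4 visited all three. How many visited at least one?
|A∪B∪C| = 51+31+51-21-6-11+4 = 99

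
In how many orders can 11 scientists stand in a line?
11! = 39916800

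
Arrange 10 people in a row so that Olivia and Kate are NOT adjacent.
Total - adjacent = 10! - (10-1)!×2 = 3628800 - 725760 = 2903040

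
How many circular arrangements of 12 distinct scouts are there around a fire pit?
Circular: fix one position, arrange the rest. (12-1)! = 39916800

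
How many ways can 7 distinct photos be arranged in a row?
7! = 5040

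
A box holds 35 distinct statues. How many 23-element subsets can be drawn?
C(35,23) = 35!/(23!×12!) = 834451800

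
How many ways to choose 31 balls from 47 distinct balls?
C(47,31) = 47!/(31!×16!) = 1503232609098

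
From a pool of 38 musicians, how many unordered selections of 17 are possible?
C(38,17) = 38!/(17!×21!) = 28781143380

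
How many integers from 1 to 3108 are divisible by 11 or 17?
⌊3108/11⌋ + ⌊3108/17⌋ - ⌊3108/187⌋ = 282 + 182 - 16 = 448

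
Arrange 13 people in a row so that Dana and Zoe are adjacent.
Treat as block: (13-1)! × 2! = 479001600 × 2 = 958003200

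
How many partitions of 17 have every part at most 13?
Let r_j(i) = number of partitions of i into parts ≤ j, for i = 0..17. r_1(i) = 1 for all i; r_j(i) = r_{j-1}(i) + r_j(i-j). Rows j = 2..13: ≤2: 1 1 2 2 3 3 4 4 5 5 6 6 7 7 8 8 9 9; ≤3: 1 1 2 3 4 5 7 8 10 12 14 16 19 21 24 27 30 33; ≤4: 1 1 2 3 5 6 9 11 15 18 23 27 34 39 47 54 64 72; ≤5: 1 1 2 3 5 7 10 13 18 23 30 37 47 57 70 84 101 119; ≤6: 1 1 2 3 5 7 11 14 20 26 35 44 58 71 90 110 136 163; ≤7: 1 1 2 3 5 7 11 15 21 28 38 49 65 82 105 131 164 201; ≤8: 1 1 2 3 5 7 11 15 22 29 40 52 70 89 116 146 186 230; ≤9: 1 1 2 3 5 7 11 15 22 30 41 54 73 94 123 157 201 252; ≤10: 1 1 2 3 5 7 11 15 22 30 42 55 75 97 128 164 212 267; ≤11: 1 1 2 3 5 7 11 15 22 30 42 56 76 99 131 169 219 278; ≤12: 1 1 2 3 5 7 11 15 22 30 42 56 77 100 133 172 224 285; ≤13: 1 1 2 3 5 7 11 15 22 30 42 56 77 101 134 174 227 290. r_13(17) = 290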